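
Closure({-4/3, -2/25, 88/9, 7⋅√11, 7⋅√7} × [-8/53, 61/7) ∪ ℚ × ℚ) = ℝ × ℝ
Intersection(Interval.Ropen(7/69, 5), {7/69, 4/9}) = {7/69, 4/9}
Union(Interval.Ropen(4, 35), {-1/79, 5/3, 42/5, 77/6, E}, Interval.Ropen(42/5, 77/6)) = Union({-1/79, 5/3, E}, Interval.Ropen(4, 35))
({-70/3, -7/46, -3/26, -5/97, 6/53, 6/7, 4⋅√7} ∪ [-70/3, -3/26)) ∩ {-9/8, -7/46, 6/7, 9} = {-9/8, -7/46, 6/7}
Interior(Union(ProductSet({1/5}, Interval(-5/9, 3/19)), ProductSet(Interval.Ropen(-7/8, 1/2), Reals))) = ProductSet(Interval.open(-7/8, 1/2), Reals)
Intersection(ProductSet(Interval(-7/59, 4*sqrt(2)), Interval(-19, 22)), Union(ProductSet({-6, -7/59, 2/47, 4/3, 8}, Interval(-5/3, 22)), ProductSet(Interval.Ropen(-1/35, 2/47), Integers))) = Union(ProductSet({-7/59, 2/47, 4/3}, Interval(-5/3, 22)), ProductSet(Interval.Ropen(-1/35, 2/47), Range(-19, 23, 1)))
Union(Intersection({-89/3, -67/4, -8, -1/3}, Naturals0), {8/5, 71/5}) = {8/5, 71/5}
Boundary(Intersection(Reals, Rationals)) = Reals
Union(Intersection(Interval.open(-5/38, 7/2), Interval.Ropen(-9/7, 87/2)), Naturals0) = Union(Interval.open(-5/38, 7/2), Naturals0)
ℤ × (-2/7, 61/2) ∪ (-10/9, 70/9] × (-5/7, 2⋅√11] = (ℤ × (-2/7, 61/2)) ∪ ((-10/9, 70/9] × (-5/7, 2⋅√11])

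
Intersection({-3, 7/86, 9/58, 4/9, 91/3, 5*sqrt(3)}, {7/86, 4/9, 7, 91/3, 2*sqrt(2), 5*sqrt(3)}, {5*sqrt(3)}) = {5*sqrt(3)}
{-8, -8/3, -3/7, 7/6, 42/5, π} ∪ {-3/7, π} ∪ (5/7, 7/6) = {-8, -8/3, -3/7, 42/5, π} ∪ (5/7, 7/6]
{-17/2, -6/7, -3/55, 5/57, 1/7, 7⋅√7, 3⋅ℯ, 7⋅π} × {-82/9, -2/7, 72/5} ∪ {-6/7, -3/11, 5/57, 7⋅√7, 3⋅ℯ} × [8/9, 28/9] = ({-6/7, -3/11, 5/57, 7⋅√7, 3⋅ℯ} × [8/9, 28/9]) ∪ ({-17/2, -6/7, -3/55, 5/57, 1/7, 7⋅√7, 3⋅ℯ, 7⋅π} × {-82/9, -2/7, 72/5})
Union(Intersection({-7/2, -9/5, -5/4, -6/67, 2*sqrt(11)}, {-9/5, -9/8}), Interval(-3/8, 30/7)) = Union({-9/5}, Interval(-3/8, 30/7))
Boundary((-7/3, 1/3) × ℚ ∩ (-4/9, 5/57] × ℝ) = [-4/9, 5/57] × ℝ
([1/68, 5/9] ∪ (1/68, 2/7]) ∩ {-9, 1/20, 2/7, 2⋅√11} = {1/20, 2/7}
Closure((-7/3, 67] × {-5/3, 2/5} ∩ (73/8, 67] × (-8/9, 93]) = [73/8, 67] × {2/5}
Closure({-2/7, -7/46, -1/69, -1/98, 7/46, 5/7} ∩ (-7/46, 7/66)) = {-1/69, -1/98}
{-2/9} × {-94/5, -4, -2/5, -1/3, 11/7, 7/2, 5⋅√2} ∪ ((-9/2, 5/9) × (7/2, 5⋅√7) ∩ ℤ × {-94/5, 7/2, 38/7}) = ({-4, -3, …, 0} × {38/7}) ∪ ({-2/9} × {-94/5, -4, -2/5, -1/3, 11/7, 7/2, 5⋅√2})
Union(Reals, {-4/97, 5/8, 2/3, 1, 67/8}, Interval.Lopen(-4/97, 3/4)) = Interval(-oo, oo)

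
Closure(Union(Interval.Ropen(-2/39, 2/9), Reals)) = Interval(-oo, oo)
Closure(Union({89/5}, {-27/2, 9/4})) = {-27/2, 9/4, 89/5}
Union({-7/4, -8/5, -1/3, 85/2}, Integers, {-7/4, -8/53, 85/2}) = Union({-7/4, -8/5, -1/3, -8/53, 85/2}, Integers)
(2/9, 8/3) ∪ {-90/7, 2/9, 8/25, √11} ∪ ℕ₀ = {-90/7, √11} ∪ ℕ₀ ∪ [2/9, 8/3)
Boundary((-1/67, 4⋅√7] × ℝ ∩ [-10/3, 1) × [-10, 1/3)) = ({-1/67, 1} × [-10, 1/3]) ∪ ([-1/67, 1] × {-10, 1/3})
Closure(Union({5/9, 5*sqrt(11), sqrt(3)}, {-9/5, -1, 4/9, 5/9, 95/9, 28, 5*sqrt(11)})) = {-9/5, -1, 4/9, 5/9, 95/9, 28, 5*sqrt(11), sqrt(3)}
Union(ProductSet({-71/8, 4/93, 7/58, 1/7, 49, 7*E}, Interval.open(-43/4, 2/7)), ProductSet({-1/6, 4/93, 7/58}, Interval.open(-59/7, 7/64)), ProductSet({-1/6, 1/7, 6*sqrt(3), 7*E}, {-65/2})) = Union(ProductSet({-1/6, 4/93, 7/58}, Interval.open(-59/7, 7/64)), ProductSet({-1/6, 1/7, 6*sqrt(3), 7*E}, {-65/2}), ProductSet({-71/8, 4/93, 7/58, 1/7, 49, 7*E}, Interval.open(-43/4, 2/7)))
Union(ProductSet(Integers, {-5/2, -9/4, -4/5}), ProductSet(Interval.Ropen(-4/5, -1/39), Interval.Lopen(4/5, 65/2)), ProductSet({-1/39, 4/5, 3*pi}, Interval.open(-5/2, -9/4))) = Union(ProductSet({-1/39, 4/5, 3*pi}, Interval.open(-5/2, -9/4)), ProductSet(Integers, {-5/2, -9/4, -4/5}), ProductSet(Interval.Ropen(-4/5, -1/39), Interval.Lopen(4/5, 65/2)))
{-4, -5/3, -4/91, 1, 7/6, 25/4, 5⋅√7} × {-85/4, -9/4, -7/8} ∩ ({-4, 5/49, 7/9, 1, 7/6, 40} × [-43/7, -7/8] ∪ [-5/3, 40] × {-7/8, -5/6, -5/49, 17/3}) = ({-4, 1, 7/6} × {-9/4, -7/8}) ∪ ({-5/3, -4/91, 1, 7/6, 25/4, 5⋅√7} × {-7/8})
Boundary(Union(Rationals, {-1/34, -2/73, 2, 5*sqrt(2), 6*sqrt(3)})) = Reals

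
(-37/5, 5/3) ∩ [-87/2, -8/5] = (-37/5, -8/5]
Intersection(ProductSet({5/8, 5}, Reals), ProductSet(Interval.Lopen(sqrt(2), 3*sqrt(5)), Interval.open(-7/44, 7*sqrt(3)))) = ProductSet({5}, Interval.open(-7/44, 7*sqrt(3)))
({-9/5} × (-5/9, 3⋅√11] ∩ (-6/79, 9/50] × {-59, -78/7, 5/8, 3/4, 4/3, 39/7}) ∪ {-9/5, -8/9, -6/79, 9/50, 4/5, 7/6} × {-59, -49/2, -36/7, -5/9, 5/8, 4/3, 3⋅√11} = {-9/5, -8/9, -6/79, 9/50, 4/5, 7/6} × {-59, -49/2, -36/7, -5/9, 5/8, 4/3, 3⋅√11}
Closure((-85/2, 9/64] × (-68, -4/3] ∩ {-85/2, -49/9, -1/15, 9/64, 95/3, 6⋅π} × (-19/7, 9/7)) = {-49/9, -1/15, 9/64} × [-19/7, -4/3]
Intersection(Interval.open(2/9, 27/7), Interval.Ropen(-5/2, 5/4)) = Interval.open(2/9, 5/4)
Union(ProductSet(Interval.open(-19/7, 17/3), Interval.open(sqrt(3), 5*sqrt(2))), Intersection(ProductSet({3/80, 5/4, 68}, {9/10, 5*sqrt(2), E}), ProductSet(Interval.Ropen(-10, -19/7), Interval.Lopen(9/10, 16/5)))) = ProductSet(Interval.open(-19/7, 17/3), Interval.open(sqrt(3), 5*sqrt(2)))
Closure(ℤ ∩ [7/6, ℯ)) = {2}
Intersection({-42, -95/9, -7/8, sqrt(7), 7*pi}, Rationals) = {-42, -95/9, -7/8}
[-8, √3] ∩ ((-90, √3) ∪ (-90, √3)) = [-8, √3)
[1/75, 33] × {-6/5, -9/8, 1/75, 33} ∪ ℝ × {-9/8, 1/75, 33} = (ℝ × {-9/8, 1/75, 33}) ∪ ([1/75, 33] × {-6/5, -9/8, 1/75, 33})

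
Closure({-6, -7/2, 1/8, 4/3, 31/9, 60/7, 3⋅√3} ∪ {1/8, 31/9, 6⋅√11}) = {-6, -7/2, 1/8, 4/3, 31/9, 60/7, 6⋅√11, 3⋅√3}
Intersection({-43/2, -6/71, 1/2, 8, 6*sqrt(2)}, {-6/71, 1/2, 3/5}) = {-6/71, 1/2}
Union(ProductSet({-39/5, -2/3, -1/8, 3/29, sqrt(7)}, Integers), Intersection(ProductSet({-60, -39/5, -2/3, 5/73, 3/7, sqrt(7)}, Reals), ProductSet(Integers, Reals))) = Union(ProductSet({-60}, Reals), ProductSet({-39/5, -2/3, -1/8, 3/29, sqrt(7)}, Integers))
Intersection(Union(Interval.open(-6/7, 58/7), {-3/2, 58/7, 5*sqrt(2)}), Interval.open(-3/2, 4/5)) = Interval.open(-6/7, 4/5)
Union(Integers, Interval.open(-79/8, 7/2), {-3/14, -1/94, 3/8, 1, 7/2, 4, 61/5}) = Union({61/5}, Integers, Interval.Lopen(-79/8, 7/2))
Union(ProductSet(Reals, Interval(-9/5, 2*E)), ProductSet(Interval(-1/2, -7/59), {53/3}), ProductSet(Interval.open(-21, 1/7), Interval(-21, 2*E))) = Union(ProductSet(Interval.open(-21, 1/7), Interval(-21, 2*E)), ProductSet(Interval(-1/2, -7/59), {53/3}), ProductSet(Reals, Interval(-9/5, 2*E)))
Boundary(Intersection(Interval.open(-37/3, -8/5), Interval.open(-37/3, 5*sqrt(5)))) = {-37/3, -8/5}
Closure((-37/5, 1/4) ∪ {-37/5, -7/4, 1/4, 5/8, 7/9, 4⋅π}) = [-37/5, 1/4] ∪ {5/8, 7/9, 4⋅π}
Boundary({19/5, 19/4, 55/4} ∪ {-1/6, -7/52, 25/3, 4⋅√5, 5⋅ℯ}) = {-1/6, -7/52, 19/5, 19/4, 25/3, 55/4, 4⋅√5, 5⋅ℯ}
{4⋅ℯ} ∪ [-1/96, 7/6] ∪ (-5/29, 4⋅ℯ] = (-5/29, 4⋅ℯ]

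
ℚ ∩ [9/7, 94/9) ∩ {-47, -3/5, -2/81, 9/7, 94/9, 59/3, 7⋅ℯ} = {9/7}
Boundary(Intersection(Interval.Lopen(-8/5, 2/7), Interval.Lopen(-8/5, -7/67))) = {-8/5, -7/67}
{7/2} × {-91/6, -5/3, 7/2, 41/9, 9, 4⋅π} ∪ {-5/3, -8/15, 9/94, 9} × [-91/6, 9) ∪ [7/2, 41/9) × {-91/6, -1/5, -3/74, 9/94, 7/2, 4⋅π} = ({-5/3, -8/15, 9/94, 9} × [-91/6, 9)) ∪ ({7/2} × {-91/6, -5/3, 7/2, 41/9, 9, 4⋅π}) ∪ ([7/2, 41/9) × {-91/6, -1/5, -3/74, 9/94, 7/2, 4⋅π})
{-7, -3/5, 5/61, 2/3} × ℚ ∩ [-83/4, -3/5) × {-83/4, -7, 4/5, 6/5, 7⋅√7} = {-7} × {-83/4, -7, 4/5, 6/5}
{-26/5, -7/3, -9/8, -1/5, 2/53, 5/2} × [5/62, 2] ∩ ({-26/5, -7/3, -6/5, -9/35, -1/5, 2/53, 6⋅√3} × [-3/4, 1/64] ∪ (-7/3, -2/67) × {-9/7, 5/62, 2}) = {-9/8, -1/5} × {5/62, 2}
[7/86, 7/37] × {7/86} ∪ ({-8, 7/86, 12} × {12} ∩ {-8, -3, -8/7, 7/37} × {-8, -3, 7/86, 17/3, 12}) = ({-8} × {12}) ∪ ([7/86, 7/37] × {7/86})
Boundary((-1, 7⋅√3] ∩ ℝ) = {-1, 7⋅√3}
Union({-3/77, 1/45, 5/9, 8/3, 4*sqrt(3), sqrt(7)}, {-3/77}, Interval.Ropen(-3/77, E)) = Union({4*sqrt(3)}, Interval.Ropen(-3/77, E))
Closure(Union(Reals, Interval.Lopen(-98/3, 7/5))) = Interval(-oo, oo)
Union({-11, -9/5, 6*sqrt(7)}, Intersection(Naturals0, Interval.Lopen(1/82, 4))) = Union({-11, -9/5, 6*sqrt(7)}, Range(1, 5, 1))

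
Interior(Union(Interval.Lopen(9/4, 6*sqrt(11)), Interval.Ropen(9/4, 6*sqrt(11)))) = Interval.open(9/4, 6*sqrt(11))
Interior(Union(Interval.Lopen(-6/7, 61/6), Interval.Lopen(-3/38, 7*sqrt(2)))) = Interval.open(-6/7, 61/6)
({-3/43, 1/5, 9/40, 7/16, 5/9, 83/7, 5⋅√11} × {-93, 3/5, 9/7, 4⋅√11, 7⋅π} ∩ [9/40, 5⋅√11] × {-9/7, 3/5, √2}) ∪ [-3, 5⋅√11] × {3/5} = [-3, 5⋅√11] × {3/5}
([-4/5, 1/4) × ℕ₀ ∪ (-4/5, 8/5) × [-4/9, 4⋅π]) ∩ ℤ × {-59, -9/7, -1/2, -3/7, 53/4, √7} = {0, 1} × {-3/7, √7}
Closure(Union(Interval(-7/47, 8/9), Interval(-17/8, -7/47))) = Interval(-17/8, 8/9)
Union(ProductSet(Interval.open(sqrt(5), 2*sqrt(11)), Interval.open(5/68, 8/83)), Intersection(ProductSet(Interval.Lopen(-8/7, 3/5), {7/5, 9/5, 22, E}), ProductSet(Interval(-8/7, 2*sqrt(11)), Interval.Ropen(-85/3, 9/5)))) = Union(ProductSet(Interval.Lopen(-8/7, 3/5), {7/5}), ProductSet(Interval.open(sqrt(5), 2*sqrt(11)), Interval.open(5/68, 8/83)))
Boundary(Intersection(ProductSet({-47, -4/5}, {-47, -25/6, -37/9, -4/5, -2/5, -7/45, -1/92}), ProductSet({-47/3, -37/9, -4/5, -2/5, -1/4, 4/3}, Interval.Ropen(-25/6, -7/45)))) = ProductSet({-4/5}, {-25/6, -37/9, -4/5, -2/5})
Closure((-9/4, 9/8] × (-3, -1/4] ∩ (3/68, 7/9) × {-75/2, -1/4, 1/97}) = [3/68, 7/9] × {-1/4}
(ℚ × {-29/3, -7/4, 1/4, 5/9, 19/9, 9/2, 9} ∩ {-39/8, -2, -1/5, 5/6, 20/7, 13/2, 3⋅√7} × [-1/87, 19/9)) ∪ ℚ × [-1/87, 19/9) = ℚ × [-1/87, 19/9)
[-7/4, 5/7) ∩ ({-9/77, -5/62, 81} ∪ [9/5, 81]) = {-9/77, -5/62}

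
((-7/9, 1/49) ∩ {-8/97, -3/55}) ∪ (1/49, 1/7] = {-8/97, -3/55} ∪ (1/49, 1/7]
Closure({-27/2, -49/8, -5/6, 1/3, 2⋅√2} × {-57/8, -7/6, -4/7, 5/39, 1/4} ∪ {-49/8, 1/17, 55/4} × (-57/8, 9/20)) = ({-49/8, 1/17, 55/4} × [-57/8, 9/20]) ∪ ({-27/2, -49/8, -5/6, 1/3, 2⋅√2} × {-57/8, -7/6, -4/7, 5/39, 1/4})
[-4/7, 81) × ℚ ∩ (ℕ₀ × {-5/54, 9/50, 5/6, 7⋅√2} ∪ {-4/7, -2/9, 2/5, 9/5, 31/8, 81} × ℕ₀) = ({-4/7, -2/9, 2/5, 9/5, 31/8} × ℕ₀) ∪ ({0, 1, …, 80} × {-5/54, 9/50, 5/6})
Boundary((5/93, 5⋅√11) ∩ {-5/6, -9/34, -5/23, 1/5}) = {1/5}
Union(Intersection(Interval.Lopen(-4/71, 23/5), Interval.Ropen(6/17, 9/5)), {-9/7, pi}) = Union({-9/7, pi}, Interval.Ropen(6/17, 9/5))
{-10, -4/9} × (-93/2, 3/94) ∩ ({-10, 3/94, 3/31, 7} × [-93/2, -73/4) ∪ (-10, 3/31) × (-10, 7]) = ({-10} × (-93/2, -73/4)) ∪ ({-4/9} × (-10, 3/94))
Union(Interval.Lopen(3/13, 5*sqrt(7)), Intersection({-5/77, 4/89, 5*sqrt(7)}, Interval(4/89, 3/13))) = Union({4/89}, Interval.Lopen(3/13, 5*sqrt(7)))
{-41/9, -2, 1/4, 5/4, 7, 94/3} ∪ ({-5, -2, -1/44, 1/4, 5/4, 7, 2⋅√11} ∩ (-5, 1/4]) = {-41/9, -2, -1/44, 1/4, 5/4, 7, 94/3}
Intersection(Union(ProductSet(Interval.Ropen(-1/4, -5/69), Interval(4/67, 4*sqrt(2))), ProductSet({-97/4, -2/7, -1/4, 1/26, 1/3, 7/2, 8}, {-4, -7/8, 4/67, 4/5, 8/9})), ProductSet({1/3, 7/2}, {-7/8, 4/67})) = ProductSet({1/3, 7/2}, {-7/8, 4/67})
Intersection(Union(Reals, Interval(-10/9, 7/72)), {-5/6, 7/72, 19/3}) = {-5/6, 7/72, 19/3}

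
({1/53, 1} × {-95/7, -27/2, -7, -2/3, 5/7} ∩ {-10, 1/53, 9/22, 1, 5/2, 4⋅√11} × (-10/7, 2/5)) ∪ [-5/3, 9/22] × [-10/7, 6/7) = ({1/53, 1} × {-2/3}) ∪ ([-5/3, 9/22] × [-10/7, 6/7))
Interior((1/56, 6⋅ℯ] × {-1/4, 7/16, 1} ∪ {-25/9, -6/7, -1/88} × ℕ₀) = ∅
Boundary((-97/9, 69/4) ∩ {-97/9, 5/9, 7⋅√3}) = {5/9, 7⋅√3}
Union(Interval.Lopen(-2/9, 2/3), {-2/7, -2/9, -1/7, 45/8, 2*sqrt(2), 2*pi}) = Union({-2/7, 45/8, 2*sqrt(2), 2*pi}, Interval(-2/9, 2/3))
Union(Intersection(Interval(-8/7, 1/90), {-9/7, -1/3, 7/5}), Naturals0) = Union({-1/3}, Naturals0)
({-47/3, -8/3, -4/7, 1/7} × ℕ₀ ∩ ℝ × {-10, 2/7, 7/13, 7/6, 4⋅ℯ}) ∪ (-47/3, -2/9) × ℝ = (-47/3, -2/9) × ℝ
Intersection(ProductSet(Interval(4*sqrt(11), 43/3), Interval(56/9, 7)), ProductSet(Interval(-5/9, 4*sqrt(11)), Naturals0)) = ProductSet({4*sqrt(11)}, Range(7, 8, 1))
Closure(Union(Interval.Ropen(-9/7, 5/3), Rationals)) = Union(Interval(-oo, oo), Rationals)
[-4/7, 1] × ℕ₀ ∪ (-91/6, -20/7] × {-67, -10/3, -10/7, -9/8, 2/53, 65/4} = ([-4/7, 1] × ℕ₀) ∪ ((-91/6, -20/7] × {-67, -10/3, -10/7, -9/8, 2/53, 65/4})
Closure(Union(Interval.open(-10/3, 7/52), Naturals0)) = Union(Complement(Naturals0, Interval.open(-10/3, 7/52)), Interval(-10/3, 7/52), Naturals0)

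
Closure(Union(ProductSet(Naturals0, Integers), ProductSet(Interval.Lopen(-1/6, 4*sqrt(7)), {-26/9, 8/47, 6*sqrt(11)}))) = Union(ProductSet(Interval(-1/6, 4*sqrt(7)), {-26/9, 8/47, 6*sqrt(11)}), ProductSet(Naturals0, Integers))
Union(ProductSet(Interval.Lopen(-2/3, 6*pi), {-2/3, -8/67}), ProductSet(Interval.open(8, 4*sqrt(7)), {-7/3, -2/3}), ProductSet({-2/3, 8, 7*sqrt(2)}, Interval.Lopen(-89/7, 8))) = Union(ProductSet({-2/3, 8, 7*sqrt(2)}, Interval.Lopen(-89/7, 8)), ProductSet(Interval.Lopen(-2/3, 6*pi), {-2/3, -8/67}), ProductSet(Interval.open(8, 4*sqrt(7)), {-7/3, -2/3}))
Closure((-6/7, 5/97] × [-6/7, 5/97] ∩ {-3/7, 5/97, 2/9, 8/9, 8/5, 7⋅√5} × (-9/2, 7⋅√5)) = {-3/7, 5/97} × [-6/7, 5/97]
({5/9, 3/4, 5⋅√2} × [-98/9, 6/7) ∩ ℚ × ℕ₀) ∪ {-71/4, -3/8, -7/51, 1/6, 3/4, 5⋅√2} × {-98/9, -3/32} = ({5/9, 3/4} × {0}) ∪ ({-71/4, -3/8, -7/51, 1/6, 3/4, 5⋅√2} × {-98/9, -3/32})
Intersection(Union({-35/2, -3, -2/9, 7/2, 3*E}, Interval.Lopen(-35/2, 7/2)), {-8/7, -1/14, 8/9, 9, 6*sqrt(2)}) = {-8/7, -1/14, 8/9}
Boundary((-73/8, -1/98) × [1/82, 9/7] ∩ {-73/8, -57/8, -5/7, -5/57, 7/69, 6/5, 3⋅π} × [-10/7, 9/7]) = {-57/8, -5/7, -5/57} × [1/82, 9/7]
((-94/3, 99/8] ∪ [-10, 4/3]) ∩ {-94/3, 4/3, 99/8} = {4/3, 99/8}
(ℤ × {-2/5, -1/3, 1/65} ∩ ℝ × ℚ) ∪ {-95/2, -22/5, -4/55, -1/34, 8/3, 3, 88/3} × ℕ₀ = (ℤ × {-2/5, -1/3, 1/65}) ∪ ({-95/2, -22/5, -4/55, -1/34, 8/3, 3, 88/3} × ℕ₀)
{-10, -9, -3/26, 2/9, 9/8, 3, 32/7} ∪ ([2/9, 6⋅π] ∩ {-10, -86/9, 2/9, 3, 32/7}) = {-10, -9, -3/26, 2/9, 9/8, 3, 32/7}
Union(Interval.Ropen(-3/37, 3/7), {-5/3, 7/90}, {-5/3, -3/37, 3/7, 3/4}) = Union({-5/3, 3/4}, Interval(-3/37, 3/7))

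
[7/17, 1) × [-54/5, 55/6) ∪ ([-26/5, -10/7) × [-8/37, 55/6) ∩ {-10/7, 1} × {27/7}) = [7/17, 1) × [-54/5, 55/6)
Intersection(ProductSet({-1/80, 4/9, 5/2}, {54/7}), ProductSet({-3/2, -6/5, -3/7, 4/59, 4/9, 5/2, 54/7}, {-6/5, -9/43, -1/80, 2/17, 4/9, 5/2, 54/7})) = ProductSet({4/9, 5/2}, {54/7})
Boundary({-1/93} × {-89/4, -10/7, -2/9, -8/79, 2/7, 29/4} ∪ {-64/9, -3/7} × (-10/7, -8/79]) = ({-64/9, -3/7} × [-10/7, -8/79]) ∪ ({-1/93} × {-89/4, -10/7, -2/9, -8/79, 2/7, 29/4})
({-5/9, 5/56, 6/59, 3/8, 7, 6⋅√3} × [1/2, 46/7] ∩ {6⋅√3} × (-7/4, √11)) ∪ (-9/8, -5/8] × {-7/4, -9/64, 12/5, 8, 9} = ((-9/8, -5/8] × {-7/4, -9/64, 12/5, 8, 9}) ∪ ({6⋅√3} × [1/2, √11))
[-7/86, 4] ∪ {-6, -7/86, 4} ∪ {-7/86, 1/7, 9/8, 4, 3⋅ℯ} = {-6, 3⋅ℯ} ∪ [-7/86, 4]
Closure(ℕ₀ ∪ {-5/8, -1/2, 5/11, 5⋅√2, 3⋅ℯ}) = {-5/8, -1/2, 5/11, 5⋅√2, 3⋅ℯ} ∪ ℕ₀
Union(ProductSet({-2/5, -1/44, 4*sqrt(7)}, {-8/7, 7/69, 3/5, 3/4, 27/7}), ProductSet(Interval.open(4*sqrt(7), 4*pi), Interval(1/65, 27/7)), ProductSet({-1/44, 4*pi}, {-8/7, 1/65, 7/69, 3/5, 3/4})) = Union(ProductSet({-1/44, 4*pi}, {-8/7, 1/65, 7/69, 3/5, 3/4}), ProductSet({-2/5, -1/44, 4*sqrt(7)}, {-8/7, 7/69, 3/5, 3/4, 27/7}), ProductSet(Interval.open(4*sqrt(7), 4*pi), Interval(1/65, 27/7)))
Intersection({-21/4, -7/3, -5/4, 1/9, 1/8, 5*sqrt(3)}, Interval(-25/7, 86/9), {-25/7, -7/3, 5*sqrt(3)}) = {-7/3, 5*sqrt(3)}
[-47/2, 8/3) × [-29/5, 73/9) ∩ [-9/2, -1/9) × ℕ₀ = [-9/2, -1/9) × {0, 1, …, 8}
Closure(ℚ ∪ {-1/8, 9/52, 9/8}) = ℝ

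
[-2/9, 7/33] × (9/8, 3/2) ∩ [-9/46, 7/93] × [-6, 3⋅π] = [-9/46, 7/93] × (9/8, 3/2)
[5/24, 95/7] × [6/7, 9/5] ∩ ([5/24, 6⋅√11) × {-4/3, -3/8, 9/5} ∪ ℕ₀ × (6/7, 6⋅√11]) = ([5/24, 95/7] × {9/5}) ∪ ({1, 2, …, 13} × (6/7, 9/5])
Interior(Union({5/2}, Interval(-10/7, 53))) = Interval.open(-10/7, 53)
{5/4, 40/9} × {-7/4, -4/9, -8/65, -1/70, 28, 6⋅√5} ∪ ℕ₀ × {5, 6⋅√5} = (ℕ₀ × {5, 6⋅√5}) ∪ ({5/4, 40/9} × {-7/4, -4/9, -8/65, -1/70, 28, 6⋅√5})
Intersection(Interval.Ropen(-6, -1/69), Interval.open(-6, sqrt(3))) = Interval.open(-6, -1/69)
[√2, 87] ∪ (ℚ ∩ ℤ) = ℤ ∪ [√2, 87]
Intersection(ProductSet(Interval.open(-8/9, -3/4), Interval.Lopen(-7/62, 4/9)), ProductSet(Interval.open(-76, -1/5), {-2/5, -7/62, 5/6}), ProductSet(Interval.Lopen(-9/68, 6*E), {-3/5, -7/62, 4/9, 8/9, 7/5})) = EmptySet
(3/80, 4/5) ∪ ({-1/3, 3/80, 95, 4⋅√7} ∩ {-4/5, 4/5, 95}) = (3/80, 4/5) ∪ {95}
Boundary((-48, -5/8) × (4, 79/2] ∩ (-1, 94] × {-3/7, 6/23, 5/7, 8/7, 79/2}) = [-1, -5/8] × {79/2}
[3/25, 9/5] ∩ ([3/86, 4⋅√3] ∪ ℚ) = [3/25, 9/5] ∪ (ℚ ∩ [3/25, 9/5])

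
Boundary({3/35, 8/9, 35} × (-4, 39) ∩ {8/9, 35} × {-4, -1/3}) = {8/9, 35} × {-1/3}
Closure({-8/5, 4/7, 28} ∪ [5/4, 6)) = {-8/5, 4/7, 28} ∪ [5/4, 6]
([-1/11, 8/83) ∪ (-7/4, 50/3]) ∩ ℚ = ℚ ∩ (-7/4, 50/3]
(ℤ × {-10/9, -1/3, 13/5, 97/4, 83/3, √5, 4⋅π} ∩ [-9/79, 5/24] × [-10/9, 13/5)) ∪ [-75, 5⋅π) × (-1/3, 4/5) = ({0} × {-10/9, -1/3, √5}) ∪ ([-75, 5⋅π) × (-1/3, 4/5))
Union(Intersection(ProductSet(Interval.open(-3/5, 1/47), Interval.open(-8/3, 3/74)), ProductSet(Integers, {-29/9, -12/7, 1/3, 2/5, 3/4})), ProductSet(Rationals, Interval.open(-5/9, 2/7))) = Union(ProductSet(Range(0, 1, 1), {-12/7}), ProductSet(Rationals, Interval.open(-5/9, 2/7)))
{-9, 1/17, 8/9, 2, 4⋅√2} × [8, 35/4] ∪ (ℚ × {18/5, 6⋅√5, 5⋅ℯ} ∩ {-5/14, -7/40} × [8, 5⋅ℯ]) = ({-5/14, -7/40} × {6⋅√5, 5⋅ℯ}) ∪ ({-9, 1/17, 8/9, 2, 4⋅√2} × [8, 35/4])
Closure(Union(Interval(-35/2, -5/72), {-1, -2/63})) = Union({-2/63}, Interval(-35/2, -5/72))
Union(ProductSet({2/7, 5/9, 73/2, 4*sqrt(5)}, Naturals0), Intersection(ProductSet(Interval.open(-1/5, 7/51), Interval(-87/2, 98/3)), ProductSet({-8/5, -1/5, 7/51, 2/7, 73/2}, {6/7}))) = ProductSet({2/7, 5/9, 73/2, 4*sqrt(5)}, Naturals0)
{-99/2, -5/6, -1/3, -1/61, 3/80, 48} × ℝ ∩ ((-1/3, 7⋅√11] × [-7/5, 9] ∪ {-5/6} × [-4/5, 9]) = ({-5/6} × [-4/5, 9]) ∪ ({-1/61, 3/80} × [-7/5, 9])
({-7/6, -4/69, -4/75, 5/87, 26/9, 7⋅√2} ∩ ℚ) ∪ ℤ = ℤ ∪ {-7/6, -4/69, -4/75, 5/87, 26/9}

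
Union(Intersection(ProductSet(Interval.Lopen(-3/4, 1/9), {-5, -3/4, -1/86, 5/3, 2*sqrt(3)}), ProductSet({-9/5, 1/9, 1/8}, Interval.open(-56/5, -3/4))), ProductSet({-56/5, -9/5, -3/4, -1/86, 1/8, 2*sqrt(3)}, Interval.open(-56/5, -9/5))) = Union(ProductSet({1/9}, {-5}), ProductSet({-56/5, -9/5, -3/4, -1/86, 1/8, 2*sqrt(3)}, Interval.open(-56/5, -9/5)))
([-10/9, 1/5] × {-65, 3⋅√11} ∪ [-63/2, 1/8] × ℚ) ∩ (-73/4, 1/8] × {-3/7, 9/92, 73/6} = (-73/4, 1/8] × {-3/7, 9/92, 73/6}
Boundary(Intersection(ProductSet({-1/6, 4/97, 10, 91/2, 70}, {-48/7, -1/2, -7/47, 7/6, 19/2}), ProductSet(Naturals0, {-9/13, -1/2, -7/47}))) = ProductSet({10, 70}, {-1/2, -7/47})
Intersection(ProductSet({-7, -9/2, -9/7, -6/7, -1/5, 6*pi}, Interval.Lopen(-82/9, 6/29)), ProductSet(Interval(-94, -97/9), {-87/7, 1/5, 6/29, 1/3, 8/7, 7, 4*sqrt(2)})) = EmptySet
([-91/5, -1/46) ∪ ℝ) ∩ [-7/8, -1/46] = [-7/8, -1/46]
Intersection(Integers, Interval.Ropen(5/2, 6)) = Range(3, 6, 1)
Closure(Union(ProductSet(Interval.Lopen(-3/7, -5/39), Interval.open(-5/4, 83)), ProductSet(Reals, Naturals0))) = Union(ProductSet({-3/7, -5/39}, Interval(-5/4, 83)), ProductSet(Interval(-3/7, -5/39), {-5/4, 83}), ProductSet(Interval.Lopen(-3/7, -5/39), Interval.open(-5/4, 83)), ProductSet(Reals, Naturals0))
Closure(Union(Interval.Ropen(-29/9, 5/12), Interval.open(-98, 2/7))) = Interval(-98, 5/12)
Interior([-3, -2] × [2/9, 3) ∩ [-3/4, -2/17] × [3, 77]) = ∅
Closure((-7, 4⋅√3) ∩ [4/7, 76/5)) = [4/7, 4⋅√3]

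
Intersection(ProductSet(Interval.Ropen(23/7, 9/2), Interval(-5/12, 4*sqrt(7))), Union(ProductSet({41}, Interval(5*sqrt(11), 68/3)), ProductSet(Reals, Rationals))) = ProductSet(Interval.Ropen(23/7, 9/2), Intersection(Interval(-5/12, 4*sqrt(7)), Rationals))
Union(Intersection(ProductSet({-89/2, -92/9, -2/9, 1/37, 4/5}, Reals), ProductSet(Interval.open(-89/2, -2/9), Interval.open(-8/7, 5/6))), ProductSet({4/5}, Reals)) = Union(ProductSet({-92/9}, Interval.open(-8/7, 5/6)), ProductSet({4/5}, Reals))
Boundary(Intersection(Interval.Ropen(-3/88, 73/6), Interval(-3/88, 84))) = {-3/88, 73/6}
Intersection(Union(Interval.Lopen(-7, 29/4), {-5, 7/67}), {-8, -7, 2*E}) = {2*E}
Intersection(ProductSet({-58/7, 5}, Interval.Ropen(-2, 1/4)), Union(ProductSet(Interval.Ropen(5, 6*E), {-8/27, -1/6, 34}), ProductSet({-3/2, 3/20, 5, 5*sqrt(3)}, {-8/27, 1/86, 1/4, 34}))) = ProductSet({5}, {-8/27, -1/6, 1/86})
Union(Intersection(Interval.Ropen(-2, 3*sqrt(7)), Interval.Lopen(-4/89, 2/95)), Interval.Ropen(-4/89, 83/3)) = Interval.Ropen(-4/89, 83/3)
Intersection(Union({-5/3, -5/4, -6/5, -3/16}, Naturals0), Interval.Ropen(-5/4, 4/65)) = Union({-5/4, -6/5, -3/16}, Range(0, 1, 1))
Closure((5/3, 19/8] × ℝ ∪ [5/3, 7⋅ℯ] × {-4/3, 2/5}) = ([5/3, 19/8] × ℝ) ∪ ([5/3, 7⋅ℯ] × {-4/3, 2/5})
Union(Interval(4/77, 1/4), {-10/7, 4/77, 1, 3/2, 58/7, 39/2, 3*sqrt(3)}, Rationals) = Union({3*sqrt(3)}, Interval(4/77, 1/4), Rationals)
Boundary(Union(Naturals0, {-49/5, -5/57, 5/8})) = Union({-49/5, -5/57, 5/8}, Naturals0)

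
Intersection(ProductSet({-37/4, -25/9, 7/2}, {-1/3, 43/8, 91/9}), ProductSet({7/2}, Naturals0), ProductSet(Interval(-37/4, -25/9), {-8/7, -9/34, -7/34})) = EmptySet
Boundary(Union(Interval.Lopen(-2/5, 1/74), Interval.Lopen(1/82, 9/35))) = {-2/5, 9/35}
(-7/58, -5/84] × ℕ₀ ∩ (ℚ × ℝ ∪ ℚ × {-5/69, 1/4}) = (ℚ ∩ (-7/58, -5/84]) × ℕ₀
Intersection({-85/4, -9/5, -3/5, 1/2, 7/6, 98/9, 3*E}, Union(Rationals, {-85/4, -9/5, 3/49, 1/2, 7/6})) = {-85/4, -9/5, -3/5, 1/2, 7/6, 98/9}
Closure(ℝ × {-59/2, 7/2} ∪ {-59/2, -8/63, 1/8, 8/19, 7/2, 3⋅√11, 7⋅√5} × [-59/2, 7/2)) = (ℝ × {-59/2, 7/2}) ∪ ({-59/2, -8/63, 1/8, 8/19, 7/2, 3⋅√11, 7⋅√5} × [-59/2, 7/2])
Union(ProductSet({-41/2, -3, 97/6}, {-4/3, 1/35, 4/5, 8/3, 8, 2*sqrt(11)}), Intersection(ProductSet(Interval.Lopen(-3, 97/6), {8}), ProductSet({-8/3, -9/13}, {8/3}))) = ProductSet({-41/2, -3, 97/6}, {-4/3, 1/35, 4/5, 8/3, 8, 2*sqrt(11)})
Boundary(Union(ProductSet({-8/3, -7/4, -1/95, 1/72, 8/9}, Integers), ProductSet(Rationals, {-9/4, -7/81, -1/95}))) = Union(ProductSet({-8/3, -7/4, -1/95, 1/72, 8/9}, Integers), ProductSet(Reals, {-9/4, -7/81, -1/95}))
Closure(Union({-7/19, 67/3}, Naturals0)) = Union({-7/19, 67/3}, Naturals0)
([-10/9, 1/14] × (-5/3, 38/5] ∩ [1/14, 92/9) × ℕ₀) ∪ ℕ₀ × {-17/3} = (ℕ₀ × {-17/3}) ∪ ({1/14} × {0, 1, …, 7})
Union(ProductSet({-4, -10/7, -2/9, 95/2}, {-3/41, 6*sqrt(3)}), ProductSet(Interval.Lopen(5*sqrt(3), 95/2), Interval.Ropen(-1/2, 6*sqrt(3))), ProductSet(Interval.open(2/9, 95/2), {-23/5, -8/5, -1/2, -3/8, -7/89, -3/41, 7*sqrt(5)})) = Union(ProductSet({-4, -10/7, -2/9, 95/2}, {-3/41, 6*sqrt(3)}), ProductSet(Interval.open(2/9, 95/2), {-23/5, -8/5, -1/2, -3/8, -7/89, -3/41, 7*sqrt(5)}), ProductSet(Interval.Lopen(5*sqrt(3), 95/2), Interval.Ropen(-1/2, 6*sqrt(3))))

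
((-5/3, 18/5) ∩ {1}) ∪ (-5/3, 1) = (-5/3, 1]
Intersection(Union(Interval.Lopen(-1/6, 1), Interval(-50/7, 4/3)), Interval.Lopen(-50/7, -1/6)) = Interval.Lopen(-50/7, -1/6)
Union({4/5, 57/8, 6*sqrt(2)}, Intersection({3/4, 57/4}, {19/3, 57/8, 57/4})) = {4/5, 57/8, 57/4, 6*sqrt(2)}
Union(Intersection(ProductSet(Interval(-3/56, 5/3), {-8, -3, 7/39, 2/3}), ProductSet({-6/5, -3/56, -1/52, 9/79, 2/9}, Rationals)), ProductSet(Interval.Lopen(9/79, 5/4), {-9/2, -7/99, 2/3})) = Union(ProductSet({-3/56, -1/52, 9/79, 2/9}, {-8, -3, 7/39, 2/3}), ProductSet(Interval.Lopen(9/79, 5/4), {-9/2, -7/99, 2/3}))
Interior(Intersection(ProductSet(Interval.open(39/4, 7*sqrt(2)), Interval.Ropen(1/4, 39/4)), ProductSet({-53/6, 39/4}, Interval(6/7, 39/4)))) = EmptySet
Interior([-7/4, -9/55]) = (-7/4, -9/55)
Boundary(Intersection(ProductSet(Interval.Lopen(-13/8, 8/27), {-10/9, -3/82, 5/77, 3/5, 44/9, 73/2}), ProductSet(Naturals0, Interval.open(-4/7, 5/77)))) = ProductSet(Range(0, 1, 1), {-3/82})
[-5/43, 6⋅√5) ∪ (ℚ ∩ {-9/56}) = {-9/56} ∪ [-5/43, 6⋅√5)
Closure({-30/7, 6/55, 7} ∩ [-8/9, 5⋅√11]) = {6/55, 7}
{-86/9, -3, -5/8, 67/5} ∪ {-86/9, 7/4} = {-86/9, -3, -5/8, 7/4, 67/5}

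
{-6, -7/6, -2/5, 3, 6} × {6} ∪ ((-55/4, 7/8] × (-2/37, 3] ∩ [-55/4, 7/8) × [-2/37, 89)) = ({-6, -7/6, -2/5, 3, 6} × {6}) ∪ ((-55/4, 7/8) × (-2/37, 3])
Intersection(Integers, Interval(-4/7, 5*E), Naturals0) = Range(0, 14, 1)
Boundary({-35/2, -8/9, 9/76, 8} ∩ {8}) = {8}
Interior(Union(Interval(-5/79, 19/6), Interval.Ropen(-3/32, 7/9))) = Interval.open(-3/32, 19/6)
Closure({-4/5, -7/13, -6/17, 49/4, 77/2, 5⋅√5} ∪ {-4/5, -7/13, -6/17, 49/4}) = {-4/5, -7/13, -6/17, 49/4, 77/2, 5⋅√5}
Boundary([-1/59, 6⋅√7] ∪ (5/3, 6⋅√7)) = {-1/59, 6⋅√7}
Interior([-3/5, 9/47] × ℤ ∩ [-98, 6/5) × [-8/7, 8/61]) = ∅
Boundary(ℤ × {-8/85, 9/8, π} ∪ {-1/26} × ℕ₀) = ({-1/26} × ℕ₀) ∪ (ℤ × {-8/85, 9/8, π})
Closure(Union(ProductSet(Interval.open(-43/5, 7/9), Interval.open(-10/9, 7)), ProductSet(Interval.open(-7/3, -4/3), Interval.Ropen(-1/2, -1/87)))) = Union(ProductSet({-43/5, 7/9}, Interval(-10/9, 7)), ProductSet(Interval(-43/5, 7/9), {-10/9, 7}), ProductSet(Interval.open(-43/5, 7/9), Interval.open(-10/9, 7)))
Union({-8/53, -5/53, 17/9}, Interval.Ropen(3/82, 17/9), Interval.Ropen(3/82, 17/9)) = Union({-8/53, -5/53}, Interval(3/82, 17/9))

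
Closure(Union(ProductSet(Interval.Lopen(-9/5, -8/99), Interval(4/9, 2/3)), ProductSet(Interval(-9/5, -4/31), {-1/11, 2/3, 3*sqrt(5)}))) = Union(ProductSet(Interval(-9/5, -4/31), {-1/11, 2/3, 3*sqrt(5)}), ProductSet(Interval(-9/5, -8/99), Interval(4/9, 2/3)))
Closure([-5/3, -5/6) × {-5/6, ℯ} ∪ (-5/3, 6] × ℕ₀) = ([-5/3, 6] × ℕ₀) ∪ ([-5/3, -5/6] × {-5/6, ℯ})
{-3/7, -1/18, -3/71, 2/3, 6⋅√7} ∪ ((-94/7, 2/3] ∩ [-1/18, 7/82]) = {-3/7, 2/3, 6⋅√7} ∪ [-1/18, 7/82]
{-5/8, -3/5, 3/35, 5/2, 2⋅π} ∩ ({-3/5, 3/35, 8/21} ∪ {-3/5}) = {-3/5, 3/35}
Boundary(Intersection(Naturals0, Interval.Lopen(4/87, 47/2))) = Range(1, 24, 1)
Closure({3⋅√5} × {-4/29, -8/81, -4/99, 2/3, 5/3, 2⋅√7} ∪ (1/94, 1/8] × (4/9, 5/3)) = ({1/94, 1/8} × [4/9, 5/3]) ∪ ([1/94, 1/8] × {4/9, 5/3}) ∪ ((1/94, 1/8] × (4/9, 5/3)) ∪ ({3⋅√5} × {-4/29, -8/81, -4/99, 2/3, 5/3, 2⋅√7})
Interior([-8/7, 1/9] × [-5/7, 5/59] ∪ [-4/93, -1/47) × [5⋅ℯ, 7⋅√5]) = ((-8/7, 1/9) × (-5/7, 5/59)) ∪ ((-4/93, -1/47) × (5⋅ℯ, 7⋅√5))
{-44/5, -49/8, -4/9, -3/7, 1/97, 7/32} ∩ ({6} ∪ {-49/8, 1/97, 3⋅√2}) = {-49/8, 1/97}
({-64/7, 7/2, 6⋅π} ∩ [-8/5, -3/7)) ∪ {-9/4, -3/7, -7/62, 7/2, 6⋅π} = {-9/4, -3/7, -7/62, 7/2, 6⋅π}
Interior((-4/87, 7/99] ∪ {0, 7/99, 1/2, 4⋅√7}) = (-4/87, 7/99)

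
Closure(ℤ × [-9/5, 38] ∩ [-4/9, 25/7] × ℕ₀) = {0, 1, 2, 3} × {0, 1, …, 38}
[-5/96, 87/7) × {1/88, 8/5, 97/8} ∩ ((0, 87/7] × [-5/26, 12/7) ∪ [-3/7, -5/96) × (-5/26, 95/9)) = (0, 87/7) × {1/88, 8/5}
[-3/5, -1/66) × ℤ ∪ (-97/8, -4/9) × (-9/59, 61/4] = ([-3/5, -1/66) × ℤ) ∪ ((-97/8, -4/9) × (-9/59, 61/4])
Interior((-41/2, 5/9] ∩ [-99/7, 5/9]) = (-99/7, 5/9)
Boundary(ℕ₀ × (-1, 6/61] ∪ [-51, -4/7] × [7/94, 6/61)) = ({-51, -4/7} × [7/94, 6/61]) ∪ ([-51, -4/7] × {7/94, 6/61}) ∪ (ℕ₀ × ([-1, 7/94] ∪ {6/61})) ∪ ((ℕ₀ \ (-51, -4/7)) × [-1, 6/61])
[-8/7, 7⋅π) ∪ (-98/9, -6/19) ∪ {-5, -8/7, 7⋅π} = (-98/9, 7⋅π]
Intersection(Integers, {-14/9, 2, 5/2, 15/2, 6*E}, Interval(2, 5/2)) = {2}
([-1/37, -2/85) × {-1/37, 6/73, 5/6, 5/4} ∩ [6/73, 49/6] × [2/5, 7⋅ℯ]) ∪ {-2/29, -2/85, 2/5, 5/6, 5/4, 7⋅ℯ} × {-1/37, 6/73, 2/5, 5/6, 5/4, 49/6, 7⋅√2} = {-2/29, -2/85, 2/5, 5/6, 5/4, 7⋅ℯ} × {-1/37, 6/73, 2/5, 5/6, 5/4, 49/6, 7⋅√2}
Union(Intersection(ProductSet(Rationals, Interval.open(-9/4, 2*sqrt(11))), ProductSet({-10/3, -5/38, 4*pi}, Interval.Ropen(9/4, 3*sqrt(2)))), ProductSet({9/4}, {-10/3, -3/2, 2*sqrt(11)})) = Union(ProductSet({9/4}, {-10/3, -3/2, 2*sqrt(11)}), ProductSet({-10/3, -5/38}, Interval.Ropen(9/4, 3*sqrt(2))))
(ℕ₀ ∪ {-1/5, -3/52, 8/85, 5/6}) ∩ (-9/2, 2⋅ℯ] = {-1/5, -3/52, 8/85, 5/6} ∪ {0, 1, …, 5}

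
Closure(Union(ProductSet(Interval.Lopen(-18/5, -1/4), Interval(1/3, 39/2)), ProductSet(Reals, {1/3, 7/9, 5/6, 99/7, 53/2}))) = Union(ProductSet(Interval(-18/5, -1/4), Interval(1/3, 39/2)), ProductSet(Reals, {1/3, 7/9, 5/6, 99/7, 53/2}))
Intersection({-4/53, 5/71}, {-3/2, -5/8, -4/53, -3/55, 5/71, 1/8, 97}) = {-4/53, 5/71}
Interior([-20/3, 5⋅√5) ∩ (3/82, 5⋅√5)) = (3/82, 5⋅√5)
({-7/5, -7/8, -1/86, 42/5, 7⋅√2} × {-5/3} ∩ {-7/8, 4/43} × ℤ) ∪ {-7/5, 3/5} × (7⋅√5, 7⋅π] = {-7/5, 3/5} × (7⋅√5, 7⋅π]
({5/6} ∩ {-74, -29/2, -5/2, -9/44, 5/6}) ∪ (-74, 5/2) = (-74, 5/2)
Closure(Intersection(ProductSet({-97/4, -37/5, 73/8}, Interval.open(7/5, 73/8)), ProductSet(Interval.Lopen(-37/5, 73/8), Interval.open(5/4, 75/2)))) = ProductSet({73/8}, Interval(7/5, 73/8))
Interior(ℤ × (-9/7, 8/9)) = ∅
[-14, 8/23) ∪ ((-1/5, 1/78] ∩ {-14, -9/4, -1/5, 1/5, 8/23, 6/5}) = [-14, 8/23)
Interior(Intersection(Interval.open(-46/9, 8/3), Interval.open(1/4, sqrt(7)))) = Interval.open(1/4, sqrt(7))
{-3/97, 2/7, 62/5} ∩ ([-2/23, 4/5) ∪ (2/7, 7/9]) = {-3/97, 2/7}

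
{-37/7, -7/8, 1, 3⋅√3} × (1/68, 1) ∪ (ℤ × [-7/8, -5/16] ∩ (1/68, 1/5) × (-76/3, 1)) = {-37/7, -7/8, 1, 3⋅√3} × (1/68, 1)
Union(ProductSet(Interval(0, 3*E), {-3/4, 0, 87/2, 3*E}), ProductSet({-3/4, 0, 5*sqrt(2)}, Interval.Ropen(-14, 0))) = Union(ProductSet({-3/4, 0, 5*sqrt(2)}, Interval.Ropen(-14, 0)), ProductSet(Interval(0, 3*E), {-3/4, 0, 87/2, 3*E}))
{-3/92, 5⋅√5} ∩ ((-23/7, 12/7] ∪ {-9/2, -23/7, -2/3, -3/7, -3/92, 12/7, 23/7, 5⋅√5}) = {-3/92, 5⋅√5}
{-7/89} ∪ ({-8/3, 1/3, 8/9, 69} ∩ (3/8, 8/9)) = {-7/89}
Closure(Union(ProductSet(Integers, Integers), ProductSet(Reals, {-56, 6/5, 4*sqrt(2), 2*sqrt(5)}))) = Union(ProductSet(Integers, Integers), ProductSet(Reals, {-56, 6/5, 4*sqrt(2), 2*sqrt(5)}))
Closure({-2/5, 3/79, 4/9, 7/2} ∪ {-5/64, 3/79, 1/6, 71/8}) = {-2/5, -5/64, 3/79, 1/6, 4/9, 7/2, 71/8}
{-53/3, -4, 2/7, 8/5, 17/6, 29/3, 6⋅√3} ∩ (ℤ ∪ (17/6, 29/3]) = {-4, 29/3}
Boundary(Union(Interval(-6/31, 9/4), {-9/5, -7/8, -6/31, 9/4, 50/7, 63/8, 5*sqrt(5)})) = {-9/5, -7/8, -6/31, 9/4, 50/7, 63/8, 5*sqrt(5)}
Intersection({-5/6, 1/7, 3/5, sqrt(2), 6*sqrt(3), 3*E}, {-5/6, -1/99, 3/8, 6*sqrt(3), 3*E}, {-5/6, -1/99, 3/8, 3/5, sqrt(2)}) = {-5/6}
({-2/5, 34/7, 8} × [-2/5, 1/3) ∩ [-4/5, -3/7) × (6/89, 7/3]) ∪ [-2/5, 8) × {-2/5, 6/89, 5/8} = [-2/5, 8) × {-2/5, 6/89, 5/8}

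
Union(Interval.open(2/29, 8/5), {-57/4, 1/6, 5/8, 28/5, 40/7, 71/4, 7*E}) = Union({-57/4, 28/5, 40/7, 71/4, 7*E}, Interval.open(2/29, 8/5))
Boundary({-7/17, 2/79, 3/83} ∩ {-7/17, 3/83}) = {-7/17, 3/83}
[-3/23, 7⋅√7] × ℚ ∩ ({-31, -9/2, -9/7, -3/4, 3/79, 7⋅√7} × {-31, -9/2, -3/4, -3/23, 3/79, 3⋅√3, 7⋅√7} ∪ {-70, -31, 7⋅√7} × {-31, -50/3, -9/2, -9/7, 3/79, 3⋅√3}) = ({7⋅√7} × {-31, -50/3, -9/2, -9/7, 3/79}) ∪ ({3/79, 7⋅√7} × {-31, -9/2, -3/4, -3/23, 3/79})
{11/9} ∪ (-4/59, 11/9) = (-4/59, 11/9]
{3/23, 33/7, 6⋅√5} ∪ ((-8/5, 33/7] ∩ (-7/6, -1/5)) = (-7/6, -1/5) ∪ {3/23, 33/7, 6⋅√5}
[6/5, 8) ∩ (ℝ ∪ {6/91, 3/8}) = [6/5, 8)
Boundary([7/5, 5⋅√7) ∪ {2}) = {7/5, 5⋅√7}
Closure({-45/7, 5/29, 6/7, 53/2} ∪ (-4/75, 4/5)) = {-45/7, 6/7, 53/2} ∪ [-4/75, 4/5]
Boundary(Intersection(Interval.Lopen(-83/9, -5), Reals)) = {-83/9, -5}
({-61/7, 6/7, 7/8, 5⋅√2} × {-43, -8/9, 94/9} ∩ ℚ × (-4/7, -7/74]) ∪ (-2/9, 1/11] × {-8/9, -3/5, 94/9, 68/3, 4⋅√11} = (-2/9, 1/11] × {-8/9, -3/5, 94/9, 68/3, 4⋅√11}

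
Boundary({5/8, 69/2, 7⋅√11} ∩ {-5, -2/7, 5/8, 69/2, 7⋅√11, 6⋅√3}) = {5/8, 69/2, 7⋅√11}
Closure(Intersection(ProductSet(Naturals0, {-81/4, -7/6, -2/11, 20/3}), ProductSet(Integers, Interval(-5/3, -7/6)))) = ProductSet(Naturals0, {-7/6})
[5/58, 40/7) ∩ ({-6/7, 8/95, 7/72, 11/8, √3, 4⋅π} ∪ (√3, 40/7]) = {7/72, 11/8} ∪ [√3, 40/7)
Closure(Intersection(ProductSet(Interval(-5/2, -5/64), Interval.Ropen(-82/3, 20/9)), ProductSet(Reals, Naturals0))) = ProductSet(Interval(-5/2, -5/64), Range(0, 3, 1))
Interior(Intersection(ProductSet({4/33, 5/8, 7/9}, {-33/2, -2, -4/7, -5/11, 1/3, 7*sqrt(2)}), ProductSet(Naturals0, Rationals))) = EmptySet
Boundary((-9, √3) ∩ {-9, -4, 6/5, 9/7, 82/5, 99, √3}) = {-4, 6/5, 9/7}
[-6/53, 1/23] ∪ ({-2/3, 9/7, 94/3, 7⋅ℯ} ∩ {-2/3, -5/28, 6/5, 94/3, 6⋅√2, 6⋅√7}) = {-2/3, 94/3} ∪ [-6/53, 1/23]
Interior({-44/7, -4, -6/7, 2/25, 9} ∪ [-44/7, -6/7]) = (-44/7, -6/7)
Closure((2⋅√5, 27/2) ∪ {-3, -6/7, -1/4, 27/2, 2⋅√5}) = {-3, -6/7, -1/4} ∪ [2⋅√5, 27/2]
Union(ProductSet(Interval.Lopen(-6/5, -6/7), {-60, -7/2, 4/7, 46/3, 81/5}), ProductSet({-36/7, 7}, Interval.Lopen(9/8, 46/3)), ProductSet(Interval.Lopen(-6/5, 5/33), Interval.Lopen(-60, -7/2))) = Union(ProductSet({-36/7, 7}, Interval.Lopen(9/8, 46/3)), ProductSet(Interval.Lopen(-6/5, -6/7), {-60, -7/2, 4/7, 46/3, 81/5}), ProductSet(Interval.Lopen(-6/5, 5/33), Interval.Lopen(-60, -7/2)))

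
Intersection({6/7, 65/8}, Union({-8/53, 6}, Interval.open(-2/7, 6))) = {6/7}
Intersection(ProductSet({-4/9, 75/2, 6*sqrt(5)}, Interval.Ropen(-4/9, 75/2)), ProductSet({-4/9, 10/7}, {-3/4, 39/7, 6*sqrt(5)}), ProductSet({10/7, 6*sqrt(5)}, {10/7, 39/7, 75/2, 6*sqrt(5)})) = EmptySet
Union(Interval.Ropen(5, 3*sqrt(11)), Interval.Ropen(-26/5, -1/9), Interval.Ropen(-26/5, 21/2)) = Interval.Ropen(-26/5, 21/2)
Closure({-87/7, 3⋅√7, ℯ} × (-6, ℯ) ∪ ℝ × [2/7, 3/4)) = (ℝ × [2/7, 3/4]) ∪ ({-87/7, 3⋅√7, ℯ} × [-6, ℯ])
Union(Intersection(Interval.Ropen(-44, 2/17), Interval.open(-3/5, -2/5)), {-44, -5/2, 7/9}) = Union({-44, -5/2, 7/9}, Interval.open(-3/5, -2/5))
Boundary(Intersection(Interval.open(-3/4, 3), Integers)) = Range(0, 3, 1)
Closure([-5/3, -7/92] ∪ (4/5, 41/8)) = [-5/3, -7/92] ∪ [4/5, 41/8]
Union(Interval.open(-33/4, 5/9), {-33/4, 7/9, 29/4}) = Union({7/9, 29/4}, Interval.Ropen(-33/4, 5/9))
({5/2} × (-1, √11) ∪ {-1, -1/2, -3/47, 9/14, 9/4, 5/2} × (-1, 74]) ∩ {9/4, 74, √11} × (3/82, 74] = {9/4} × (3/82, 74]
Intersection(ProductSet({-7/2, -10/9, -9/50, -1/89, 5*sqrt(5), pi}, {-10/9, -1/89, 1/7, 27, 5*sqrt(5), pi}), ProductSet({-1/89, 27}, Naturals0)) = ProductSet({-1/89}, {27})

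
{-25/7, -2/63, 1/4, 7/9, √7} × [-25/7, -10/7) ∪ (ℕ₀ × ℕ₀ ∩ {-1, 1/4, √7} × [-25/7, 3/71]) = {-25/7, -2/63, 1/4, 7/9, √7} × [-25/7, -10/7)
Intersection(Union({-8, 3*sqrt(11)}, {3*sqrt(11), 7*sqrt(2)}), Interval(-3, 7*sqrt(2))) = {7*sqrt(2)}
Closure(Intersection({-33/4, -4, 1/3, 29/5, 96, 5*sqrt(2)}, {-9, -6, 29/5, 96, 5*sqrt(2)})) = {29/5, 96, 5*sqrt(2)}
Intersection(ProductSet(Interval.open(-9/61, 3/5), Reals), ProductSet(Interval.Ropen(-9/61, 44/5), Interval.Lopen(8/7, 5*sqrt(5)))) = ProductSet(Interval.open(-9/61, 3/5), Interval.Lopen(8/7, 5*sqrt(5)))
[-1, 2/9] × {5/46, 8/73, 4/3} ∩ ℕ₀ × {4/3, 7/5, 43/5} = {0} × {4/3}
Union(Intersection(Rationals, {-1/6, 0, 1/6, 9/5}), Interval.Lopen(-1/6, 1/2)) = Union({9/5}, Interval(-1/6, 1/2))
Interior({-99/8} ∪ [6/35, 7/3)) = (6/35, 7/3)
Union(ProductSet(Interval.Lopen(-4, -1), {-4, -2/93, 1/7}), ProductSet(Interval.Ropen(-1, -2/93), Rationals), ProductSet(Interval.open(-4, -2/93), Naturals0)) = Union(ProductSet(Interval.Lopen(-4, -1), {-4, -2/93, 1/7}), ProductSet(Interval.open(-4, -2/93), Naturals0), ProductSet(Interval.Ropen(-1, -2/93), Rationals))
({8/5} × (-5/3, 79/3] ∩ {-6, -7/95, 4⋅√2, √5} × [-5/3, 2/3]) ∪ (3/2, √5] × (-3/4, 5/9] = (3/2, √5] × (-3/4, 5/9]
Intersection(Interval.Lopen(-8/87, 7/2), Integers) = Range(0, 4, 1)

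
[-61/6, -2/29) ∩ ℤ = {-10, -9, …, -1}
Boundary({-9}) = {-9}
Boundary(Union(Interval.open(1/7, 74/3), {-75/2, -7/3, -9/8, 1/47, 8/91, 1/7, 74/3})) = {-75/2, -7/3, -9/8, 1/47, 8/91, 1/7, 74/3}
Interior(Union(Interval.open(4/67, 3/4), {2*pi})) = Interval.open(4/67, 3/4)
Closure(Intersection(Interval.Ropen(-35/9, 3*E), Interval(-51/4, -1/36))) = Interval(-35/9, -1/36)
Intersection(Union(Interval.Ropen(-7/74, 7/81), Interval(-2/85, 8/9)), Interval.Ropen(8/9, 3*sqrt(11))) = {8/9}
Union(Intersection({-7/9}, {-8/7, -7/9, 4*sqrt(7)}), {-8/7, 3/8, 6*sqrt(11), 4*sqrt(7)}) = {-8/7, -7/9, 3/8, 6*sqrt(11), 4*sqrt(7)}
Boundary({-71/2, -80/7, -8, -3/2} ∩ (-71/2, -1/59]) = {-80/7, -8, -3/2}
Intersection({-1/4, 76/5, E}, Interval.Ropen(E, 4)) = {E}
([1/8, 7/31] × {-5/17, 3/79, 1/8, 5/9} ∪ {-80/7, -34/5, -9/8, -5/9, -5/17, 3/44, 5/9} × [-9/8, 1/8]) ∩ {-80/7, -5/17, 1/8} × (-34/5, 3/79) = ({1/8} × {-5/17}) ∪ ({-80/7, -5/17} × [-9/8, 3/79))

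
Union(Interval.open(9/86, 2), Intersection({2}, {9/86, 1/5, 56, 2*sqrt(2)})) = Interval.open(9/86, 2)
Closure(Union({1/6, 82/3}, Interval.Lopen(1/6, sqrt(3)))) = Union({82/3}, Interval(1/6, sqrt(3)))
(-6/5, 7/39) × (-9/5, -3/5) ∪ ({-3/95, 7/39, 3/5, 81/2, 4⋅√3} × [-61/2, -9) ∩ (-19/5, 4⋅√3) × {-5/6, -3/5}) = (-6/5, 7/39) × (-9/5, -3/5)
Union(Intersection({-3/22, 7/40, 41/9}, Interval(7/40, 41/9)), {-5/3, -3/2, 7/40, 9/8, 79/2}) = {-5/3, -3/2, 7/40, 9/8, 41/9, 79/2}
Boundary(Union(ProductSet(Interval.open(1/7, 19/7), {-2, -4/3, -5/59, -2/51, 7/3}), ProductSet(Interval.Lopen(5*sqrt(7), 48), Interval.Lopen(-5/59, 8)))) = Union(ProductSet({48, 5*sqrt(7)}, Interval(-5/59, 8)), ProductSet(Interval(1/7, 19/7), {-2, -4/3, -5/59, -2/51, 7/3}), ProductSet(Interval(5*sqrt(7), 48), {-5/59, 8}))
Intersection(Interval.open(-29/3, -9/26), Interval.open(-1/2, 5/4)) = Interval.open(-1/2, -9/26)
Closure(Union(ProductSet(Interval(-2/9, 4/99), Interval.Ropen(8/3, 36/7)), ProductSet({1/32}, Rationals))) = Union(ProductSet({1/32}, Union(Interval(-oo, 8/3), Interval(36/7, oo), Rationals)), ProductSet(Interval(-2/9, 4/99), Interval(8/3, 36/7)))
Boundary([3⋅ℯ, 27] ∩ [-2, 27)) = {27, 3⋅ℯ}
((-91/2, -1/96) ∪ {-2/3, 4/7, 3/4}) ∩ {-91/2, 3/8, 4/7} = {4/7}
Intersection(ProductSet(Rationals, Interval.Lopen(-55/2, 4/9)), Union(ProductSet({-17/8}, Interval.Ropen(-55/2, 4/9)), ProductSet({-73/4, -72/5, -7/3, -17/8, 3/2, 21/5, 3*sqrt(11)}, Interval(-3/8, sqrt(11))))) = Union(ProductSet({-17/8}, Interval.open(-55/2, 4/9)), ProductSet({-73/4, -72/5, -7/3, -17/8, 3/2, 21/5}, Interval(-3/8, 4/9)))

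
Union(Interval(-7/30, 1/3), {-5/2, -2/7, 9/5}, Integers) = Union({-5/2, -2/7, 9/5}, Integers, Interval(-7/30, 1/3))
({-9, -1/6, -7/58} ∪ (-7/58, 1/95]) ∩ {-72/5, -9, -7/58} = {-9, -7/58}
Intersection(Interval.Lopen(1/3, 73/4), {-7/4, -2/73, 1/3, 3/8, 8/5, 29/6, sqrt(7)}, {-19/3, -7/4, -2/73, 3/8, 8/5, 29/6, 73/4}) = {3/8, 8/5, 29/6}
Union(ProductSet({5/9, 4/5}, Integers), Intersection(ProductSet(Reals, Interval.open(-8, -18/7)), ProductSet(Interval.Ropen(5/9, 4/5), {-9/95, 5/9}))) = ProductSet({5/9, 4/5}, Integers)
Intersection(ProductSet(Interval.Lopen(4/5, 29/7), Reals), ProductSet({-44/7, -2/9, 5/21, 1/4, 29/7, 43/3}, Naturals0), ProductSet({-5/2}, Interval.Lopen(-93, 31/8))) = EmptySet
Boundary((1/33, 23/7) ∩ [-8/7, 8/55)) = {1/33, 8/55}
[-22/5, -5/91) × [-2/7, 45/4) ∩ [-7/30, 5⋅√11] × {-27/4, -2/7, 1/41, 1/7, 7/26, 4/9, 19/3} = [-7/30, -5/91) × {-2/7, 1/41, 1/7, 7/26, 4/9, 19/3}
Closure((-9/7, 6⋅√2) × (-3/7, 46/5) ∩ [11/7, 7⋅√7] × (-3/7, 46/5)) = ({11/7, 6⋅√2} × [-3/7, 46/5]) ∪ ([11/7, 6⋅√2] × {-3/7, 46/5}) ∪ ([11/7, 6⋅√2) × (-3/7, 46/5))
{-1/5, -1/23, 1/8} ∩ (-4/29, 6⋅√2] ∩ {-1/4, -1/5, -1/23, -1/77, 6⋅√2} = {-1/23}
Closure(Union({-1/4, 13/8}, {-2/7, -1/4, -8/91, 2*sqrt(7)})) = {-2/7, -1/4, -8/91, 13/8, 2*sqrt(7)}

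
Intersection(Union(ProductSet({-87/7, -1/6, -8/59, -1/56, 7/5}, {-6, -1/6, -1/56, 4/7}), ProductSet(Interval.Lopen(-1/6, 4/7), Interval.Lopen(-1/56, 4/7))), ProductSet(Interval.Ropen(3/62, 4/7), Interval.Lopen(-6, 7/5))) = ProductSet(Interval.Ropen(3/62, 4/7), Interval.Lopen(-1/56, 4/7))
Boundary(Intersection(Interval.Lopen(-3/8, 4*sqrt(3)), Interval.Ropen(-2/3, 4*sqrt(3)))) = {-3/8, 4*sqrt(3)}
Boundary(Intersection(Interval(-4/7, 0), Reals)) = {-4/7, 0}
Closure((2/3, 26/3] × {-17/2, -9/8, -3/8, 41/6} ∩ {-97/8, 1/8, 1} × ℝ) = {1} × {-17/2, -9/8, -3/8, 41/6}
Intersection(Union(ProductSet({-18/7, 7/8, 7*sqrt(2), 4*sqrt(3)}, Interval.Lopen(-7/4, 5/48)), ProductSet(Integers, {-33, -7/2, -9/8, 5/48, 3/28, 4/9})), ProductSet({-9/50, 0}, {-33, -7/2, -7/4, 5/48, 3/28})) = ProductSet({0}, {-33, -7/2, 5/48, 3/28})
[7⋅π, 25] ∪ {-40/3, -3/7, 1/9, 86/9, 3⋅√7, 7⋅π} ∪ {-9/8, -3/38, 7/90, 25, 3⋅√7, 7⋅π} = {-40/3, -9/8, -3/7, -3/38, 7/90, 1/9, 86/9, 3⋅√7} ∪ [7⋅π, 25]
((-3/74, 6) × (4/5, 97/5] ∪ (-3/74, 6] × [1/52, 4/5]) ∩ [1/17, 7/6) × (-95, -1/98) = ∅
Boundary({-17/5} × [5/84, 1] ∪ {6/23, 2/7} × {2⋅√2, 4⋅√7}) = ({-17/5} × [5/84, 1]) ∪ ({6/23, 2/7} × {2⋅√2, 4⋅√7})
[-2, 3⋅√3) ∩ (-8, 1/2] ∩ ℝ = [-2, 1/2]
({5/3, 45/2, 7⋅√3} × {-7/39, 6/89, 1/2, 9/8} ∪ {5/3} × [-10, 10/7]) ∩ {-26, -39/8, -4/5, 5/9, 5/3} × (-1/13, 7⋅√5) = {5/3} × (-1/13, 10/7]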